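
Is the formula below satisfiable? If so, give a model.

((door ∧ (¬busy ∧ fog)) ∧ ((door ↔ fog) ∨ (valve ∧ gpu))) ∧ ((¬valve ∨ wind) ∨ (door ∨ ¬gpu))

valve = True, busy = False, gpu = False, door = True, wind = False, fog = True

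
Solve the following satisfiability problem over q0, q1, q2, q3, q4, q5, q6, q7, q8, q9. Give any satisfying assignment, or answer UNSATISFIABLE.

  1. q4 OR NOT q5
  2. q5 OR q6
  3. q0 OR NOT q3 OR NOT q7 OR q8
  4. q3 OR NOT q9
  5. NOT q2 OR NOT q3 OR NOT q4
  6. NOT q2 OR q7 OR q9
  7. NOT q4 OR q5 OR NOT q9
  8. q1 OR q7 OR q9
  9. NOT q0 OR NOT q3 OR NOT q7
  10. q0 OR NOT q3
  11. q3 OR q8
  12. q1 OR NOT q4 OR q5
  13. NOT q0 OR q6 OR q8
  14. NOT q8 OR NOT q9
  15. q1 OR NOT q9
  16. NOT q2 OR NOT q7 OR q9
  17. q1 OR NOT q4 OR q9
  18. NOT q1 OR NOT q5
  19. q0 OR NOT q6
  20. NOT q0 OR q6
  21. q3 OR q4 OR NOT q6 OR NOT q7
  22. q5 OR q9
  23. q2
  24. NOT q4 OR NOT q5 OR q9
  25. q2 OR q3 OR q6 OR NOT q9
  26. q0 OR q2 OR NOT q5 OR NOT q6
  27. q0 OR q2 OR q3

q0: True; q1: True; q2: True; q3: True; q4: False; q5: False; q6: True; q7: False; q8: False; q9: True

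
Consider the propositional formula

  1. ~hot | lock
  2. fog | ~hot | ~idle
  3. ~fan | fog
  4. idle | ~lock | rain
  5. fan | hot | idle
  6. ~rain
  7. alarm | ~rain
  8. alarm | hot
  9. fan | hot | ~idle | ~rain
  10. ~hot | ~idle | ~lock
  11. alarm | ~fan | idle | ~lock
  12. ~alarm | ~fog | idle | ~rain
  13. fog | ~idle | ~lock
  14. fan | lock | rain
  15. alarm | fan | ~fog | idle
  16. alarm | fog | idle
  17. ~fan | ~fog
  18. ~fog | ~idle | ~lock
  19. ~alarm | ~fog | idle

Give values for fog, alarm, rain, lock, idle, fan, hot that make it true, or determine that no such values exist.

Unsatisfiable — no assignment works.

Case fan = True:
  (~fan | fog) forces fog = True.
  Clause (~fan | ~fog) is falsified — contradiction.
Case fan = False:
  (~rain) forces rain = False.
  (fan | lock | rain) forces lock = True.
  (idle | ~lock | rain) forces idle = True.
  (~hot | ~idle | ~lock) forces hot = False.
  (alarm | hot) forces alarm = True.
  (fog | ~idle | ~lock) forces fog = True.
  Clause (~fog | ~idle | ~lock) is falsified — contradiction.
Both cases fail, so the formula is unsatisfiable.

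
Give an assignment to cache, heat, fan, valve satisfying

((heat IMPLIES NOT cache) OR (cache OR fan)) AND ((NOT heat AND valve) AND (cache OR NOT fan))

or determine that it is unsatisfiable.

cache: True, heat: False, fan: False, valve: True

  (heat IMPLIES NOT cache) OR (cache OR fan) = True
    heat IMPLIES NOT cache = True
      NOT cache = False
    cache OR fan = True
  (NOT heat AND valve) AND (cache OR NOT fan) = True
    NOT heat AND valve = True
      NOT heat = True
    cache OR NOT fan = True
      NOT fan = True
Both conjuncts True, so the formula holds.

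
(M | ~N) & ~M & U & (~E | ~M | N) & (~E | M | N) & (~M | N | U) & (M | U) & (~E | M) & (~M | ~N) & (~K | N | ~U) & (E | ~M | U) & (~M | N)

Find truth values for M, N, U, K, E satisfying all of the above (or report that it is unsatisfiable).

Unit clause (~M) forces M = False.
Unit clause (U) forces U = True.
In (~E | M) only ~E is left, so E = False.
In (M | ~N) only ~N is left, so N = False.
In (~K | N | ~U) only ~K is left, so K = False.
All clauses satisfied.

M = False, N = False, U = True, K = False, E = False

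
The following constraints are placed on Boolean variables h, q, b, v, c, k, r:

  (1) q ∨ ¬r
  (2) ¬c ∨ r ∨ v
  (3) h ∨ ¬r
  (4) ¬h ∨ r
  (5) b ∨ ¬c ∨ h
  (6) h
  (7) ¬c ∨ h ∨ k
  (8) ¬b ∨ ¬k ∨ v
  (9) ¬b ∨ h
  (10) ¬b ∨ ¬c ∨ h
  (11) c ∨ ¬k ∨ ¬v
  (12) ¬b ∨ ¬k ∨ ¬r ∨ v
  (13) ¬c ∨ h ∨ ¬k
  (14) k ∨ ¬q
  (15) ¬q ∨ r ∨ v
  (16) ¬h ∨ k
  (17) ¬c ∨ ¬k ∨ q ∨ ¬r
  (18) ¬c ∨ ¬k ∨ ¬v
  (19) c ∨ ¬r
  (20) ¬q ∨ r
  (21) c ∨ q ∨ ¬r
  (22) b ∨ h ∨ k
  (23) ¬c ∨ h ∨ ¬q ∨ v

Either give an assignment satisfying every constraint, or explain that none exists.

h: True, q: True, b: False, v: False, c: True, k: True, r: True

Unit clause (h) forces h = True.
In (¬h ∨ k) only k is left, so k = True.
In (¬h ∨ r) only r is left, so r = True.
In (c ∨ ¬r) only c is left, so c = True.
In (q ∨ ¬r) only q is left, so q = True.
In (¬c ∨ ¬k ∨ ¬v) only ¬v is left, so v = False.
In (¬b ∨ ¬k ∨ v) only ¬b is left, so b = False.
All clauses satisfied.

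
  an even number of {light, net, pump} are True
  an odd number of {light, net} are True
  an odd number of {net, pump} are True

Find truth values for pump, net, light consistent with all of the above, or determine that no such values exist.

pump = True, net = False, light = True

{light, net, pump}: 2 true → even ✓
{light, net}: 1 true → odd ✓
{net, pump}: 1 true → odd ✓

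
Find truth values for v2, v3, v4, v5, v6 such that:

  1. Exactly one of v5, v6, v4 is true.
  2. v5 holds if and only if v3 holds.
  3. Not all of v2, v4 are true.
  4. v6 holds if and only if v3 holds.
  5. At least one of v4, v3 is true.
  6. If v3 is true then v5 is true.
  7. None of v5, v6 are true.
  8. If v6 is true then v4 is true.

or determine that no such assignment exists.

v2: False; v3: False; v4: True; v5: False; v6: False

  (1) {v5, v6, v4}: 1 true — exactly one ✓
  (2) v5=F, v3=F — same ✓
  (3) {v2, v4}: 1/2 true — not all ✓
  (4) v6=F, v3=F — same ✓
  (5) {v4, v3}: 1 true — at least one ✓
  (6) v3=F ⇒ v5: vacuous ✓
  (7) {v5, v6}: 0 true — none ✓
  (8) v6=F ⇒ v4: vacuous ✓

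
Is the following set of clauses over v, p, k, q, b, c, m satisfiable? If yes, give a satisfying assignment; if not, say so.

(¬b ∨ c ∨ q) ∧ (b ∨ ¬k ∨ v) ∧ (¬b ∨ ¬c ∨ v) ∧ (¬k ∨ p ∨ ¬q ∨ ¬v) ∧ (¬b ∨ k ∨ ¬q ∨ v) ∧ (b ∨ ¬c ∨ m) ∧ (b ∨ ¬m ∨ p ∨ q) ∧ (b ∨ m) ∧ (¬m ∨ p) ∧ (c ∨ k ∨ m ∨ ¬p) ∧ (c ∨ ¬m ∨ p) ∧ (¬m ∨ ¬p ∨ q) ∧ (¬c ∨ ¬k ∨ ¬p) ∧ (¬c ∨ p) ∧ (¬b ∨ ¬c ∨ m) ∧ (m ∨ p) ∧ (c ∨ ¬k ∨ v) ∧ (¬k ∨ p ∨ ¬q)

Set v = False.
Try p = False:
  (¬m ∨ p) forces m = False.
  clause (m ∨ p) is falsified — backtrack.
So p = True.
Try k = True:
  (b ∨ ¬k ∨ v) forces b = True.
  (¬b ∨ ¬c ∨ v) forces c = False.
  clause (c ∨ ¬k ∨ v) is falsified — backtrack.
So k = False.
Try q = False:
  (¬m ∨ ¬p ∨ q) forces m = False.
  (b ∨ m) forces b = True.
  (¬b ∨ c ∨ q) forces c = True.
  clause (¬b ∨ ¬c ∨ v) is falsified — backtrack.
So q = True.
  then (¬b ∨ k ∨ ¬q ∨ v) forces b = False.
  then (b ∨ m) forces m = True.
Set c = False.
All clauses satisfied.

v = False, p = True, k = False, q = True, b = False, c = False, m = True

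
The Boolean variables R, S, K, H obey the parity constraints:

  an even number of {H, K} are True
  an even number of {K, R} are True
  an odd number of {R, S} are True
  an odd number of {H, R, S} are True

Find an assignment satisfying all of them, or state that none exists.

R: False, S: True, K: False, H: False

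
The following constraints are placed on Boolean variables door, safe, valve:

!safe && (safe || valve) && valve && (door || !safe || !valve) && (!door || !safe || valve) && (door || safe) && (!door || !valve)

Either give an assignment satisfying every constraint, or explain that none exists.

No satisfying assignment exists.

Case safe = True:
  Clause (!safe) is falsified — contradiction.
Case safe = False:
  (safe || valve) forces valve = True.
  (door || safe) forces door = True.
  Clause (!door || !valve) is falsified — contradiction.
Both cases fail, so the formula is unsatisfiable.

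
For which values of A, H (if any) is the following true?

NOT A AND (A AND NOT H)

Unsatisfiable — no assignment works.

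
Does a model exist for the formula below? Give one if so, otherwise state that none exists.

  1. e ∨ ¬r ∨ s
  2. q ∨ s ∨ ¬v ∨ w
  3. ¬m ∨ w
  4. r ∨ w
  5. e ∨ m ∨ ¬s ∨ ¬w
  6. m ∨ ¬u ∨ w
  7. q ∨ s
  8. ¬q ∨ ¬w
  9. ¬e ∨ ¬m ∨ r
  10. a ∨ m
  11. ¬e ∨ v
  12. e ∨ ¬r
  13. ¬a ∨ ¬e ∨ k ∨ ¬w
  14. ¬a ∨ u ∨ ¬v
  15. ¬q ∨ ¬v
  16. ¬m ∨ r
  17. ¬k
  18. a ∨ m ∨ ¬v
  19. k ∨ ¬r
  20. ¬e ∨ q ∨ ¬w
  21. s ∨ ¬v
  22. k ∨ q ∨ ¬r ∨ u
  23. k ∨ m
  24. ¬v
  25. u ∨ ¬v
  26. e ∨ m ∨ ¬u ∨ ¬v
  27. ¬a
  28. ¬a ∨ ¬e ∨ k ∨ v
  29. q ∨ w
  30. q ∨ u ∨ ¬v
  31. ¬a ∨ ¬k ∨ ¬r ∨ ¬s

Case k = True:
  Clause (¬k) is falsified — contradiction.
Case k = False:
  (k ∨ ¬r) forces r = False.
  (r ∨ w) forces w = True.
  (¬q ∨ ¬w) forces q = False.
  (q ∨ s) forces s = True.
  (¬m ∨ r) forces m = False.
  Clause (k ∨ m) is falsified — contradiction.
Both cases fail, so the formula is unsatisfiable.

Unsatisfiable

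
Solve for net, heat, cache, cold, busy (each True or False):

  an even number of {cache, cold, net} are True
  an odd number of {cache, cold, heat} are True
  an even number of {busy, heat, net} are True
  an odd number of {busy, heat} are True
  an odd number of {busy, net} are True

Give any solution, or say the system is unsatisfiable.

Adding constraints 1, 2, 4, 5 mod 2: every variable appears an even number of times on the left, so the left side is 0.
But the right sides sum to 1 (mod 2). 0 ≠ 1 — the system is inconsistent.

No satisfying assignment exists.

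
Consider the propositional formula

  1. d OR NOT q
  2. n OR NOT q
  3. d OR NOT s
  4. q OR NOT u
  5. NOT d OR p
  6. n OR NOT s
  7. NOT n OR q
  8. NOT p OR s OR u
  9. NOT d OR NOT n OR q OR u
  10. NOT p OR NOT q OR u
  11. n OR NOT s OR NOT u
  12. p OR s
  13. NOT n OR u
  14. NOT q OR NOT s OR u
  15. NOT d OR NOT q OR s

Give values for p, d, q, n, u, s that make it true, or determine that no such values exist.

Set p = True.
Try d = False:
  (d OR NOT q) forces q = False.
  (d OR NOT s) forces s = False.
  (q OR NOT u) forces u = False.
  clause (NOT p OR s OR u) is falsified — backtrack.
So d = True.
Set q = True.
  then (n OR NOT q) forces n = True.
  then (NOT p OR NOT q OR u) forces u = True.
  then (NOT d OR NOT q OR s) forces s = True.
All clauses satisfied.

p: True, d: True, q: True, n: True, u: True, s: True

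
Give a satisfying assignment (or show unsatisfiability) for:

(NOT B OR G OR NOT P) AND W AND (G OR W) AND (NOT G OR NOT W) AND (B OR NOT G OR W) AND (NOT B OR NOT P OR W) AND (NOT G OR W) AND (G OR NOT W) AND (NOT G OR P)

No satisfying assignment exists.

Case W = True:
  (NOT G OR NOT W) forces G = False.
  Clause (G OR NOT W) is falsified — contradiction.
Case W = False:
  Clause (W) is falsified — contradiction.
Both cases fail, so the formula is unsatisfiable.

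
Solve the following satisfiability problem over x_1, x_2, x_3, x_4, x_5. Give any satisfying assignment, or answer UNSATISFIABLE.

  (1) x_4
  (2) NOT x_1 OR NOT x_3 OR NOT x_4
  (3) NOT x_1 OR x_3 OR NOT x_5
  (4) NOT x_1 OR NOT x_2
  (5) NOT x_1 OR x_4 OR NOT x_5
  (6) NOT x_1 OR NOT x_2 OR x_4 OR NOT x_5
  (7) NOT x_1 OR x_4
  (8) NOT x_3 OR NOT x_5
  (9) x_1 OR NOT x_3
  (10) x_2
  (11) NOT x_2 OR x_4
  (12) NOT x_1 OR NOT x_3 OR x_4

x_1 = False; x_2 = True; x_3 = False; x_4 = True; x_5 = True

Unit clause (x_4) forces x_4 = True.
Unit clause (x_2) forces x_2 = True.
In (NOT x_1 OR NOT x_2) only NOT x_1 is left, so x_1 = False.
In (x_1 OR NOT x_3) only NOT x_3 is left, so x_3 = False.
Set x_5 = True.
All clauses satisfied.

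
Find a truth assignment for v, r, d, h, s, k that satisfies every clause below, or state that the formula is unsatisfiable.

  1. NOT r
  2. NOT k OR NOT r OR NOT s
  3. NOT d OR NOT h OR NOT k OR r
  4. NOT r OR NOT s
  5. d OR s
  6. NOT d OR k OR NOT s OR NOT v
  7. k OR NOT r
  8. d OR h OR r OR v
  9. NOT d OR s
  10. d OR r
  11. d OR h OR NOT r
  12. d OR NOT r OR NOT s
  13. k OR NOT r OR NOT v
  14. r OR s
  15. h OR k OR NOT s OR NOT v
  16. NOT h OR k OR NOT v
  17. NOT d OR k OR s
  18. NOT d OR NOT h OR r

Unit clause (NOT r) forces r = False.
In (d OR r) only d is left, so d = True.
In (r OR s) only s is left, so s = True.
In (NOT d OR NOT h OR r) only NOT h is left, so h = False.
Set v = True.
  then (NOT d OR k OR NOT s OR NOT v) forces k = True.
All clauses satisfied.

v = True, r = False, d = True, h = False, s = True, k = True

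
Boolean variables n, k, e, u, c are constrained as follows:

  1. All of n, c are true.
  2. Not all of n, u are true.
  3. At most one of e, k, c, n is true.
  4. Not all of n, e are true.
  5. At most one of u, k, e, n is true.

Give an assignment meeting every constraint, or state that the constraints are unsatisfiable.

Case n = True:
  (1) forces c = True.
  Constraint (3) is violated (c=T, n=T) — contradiction.
Case n = False:
  Constraint (1) is violated (n=F) — contradiction.
Both cases fail — unsatisfiable.

No satisfying assignment exists.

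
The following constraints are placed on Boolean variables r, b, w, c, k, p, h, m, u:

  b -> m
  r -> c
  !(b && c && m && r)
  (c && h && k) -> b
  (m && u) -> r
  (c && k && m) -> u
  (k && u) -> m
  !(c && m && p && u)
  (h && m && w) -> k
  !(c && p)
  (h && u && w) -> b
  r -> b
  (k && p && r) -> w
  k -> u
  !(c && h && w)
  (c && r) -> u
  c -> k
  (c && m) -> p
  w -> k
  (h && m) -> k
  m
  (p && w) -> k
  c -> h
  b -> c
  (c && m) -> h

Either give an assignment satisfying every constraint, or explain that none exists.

Unit clause (m) forces m = True.
Set r = False.
  then (!m || r || !u) forces u = False.
  then (!k || u) forces k = False.
  then (!c || k) forces c = False.
  then (!h || k || !m) forces h = False.
  then (k || !w) forces w = False.
  then (!b || c) forces b = False.
Set p = False.
All clauses satisfied.

r: False, b: False, w: False, c: False, k: False, p: False, h: False, m: True, u: False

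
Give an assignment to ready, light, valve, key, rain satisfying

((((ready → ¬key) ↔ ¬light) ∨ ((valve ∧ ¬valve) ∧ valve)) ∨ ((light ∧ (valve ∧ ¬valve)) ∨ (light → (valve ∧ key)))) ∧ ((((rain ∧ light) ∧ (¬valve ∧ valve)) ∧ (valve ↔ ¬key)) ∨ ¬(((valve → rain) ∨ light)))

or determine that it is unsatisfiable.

ready=F; light=F; valve=T; key=F; rain=F

  (((ready → ¬key) ↔ ¬light) ∨ ((valve ∧ ¬valve) ∧ valve)) ∨ ((light ∧ (valve ∧ ¬valve)) ∨ (light → (valve ∧ key))) = True
    ((ready → ¬key) ↔ ¬light) ∨ ((valve ∧ ¬valve) ∧ valve) = True
      (ready → ¬key) ↔ ¬light = True
        ready → ¬key = True
          ¬key = True
        ¬light = True
      (valve ∧ ¬valve) ∧ valve = False
        valve ∧ ¬valve = False
          ¬valve = False
    (light ∧ (valve ∧ ¬valve)) ∨ (light → (valve ∧ key)) = True
      light ∧ (valve ∧ ¬valve) = False
        valve ∧ ¬valve = False
          ¬valve = False
      light → (valve ∧ key) = True
        valve ∧ key = False
  (((rain ∧ light) ∧ (¬valve ∧ valve)) ∧ (valve ↔ ¬key)) ∨ ¬(((valve → rain) ∨ light)) = True
    ((rain ∧ light) ∧ (¬valve ∧ valve)) ∧ (valve ↔ ¬key) = False
      (rain ∧ light) ∧ (¬valve ∧ valve) = False
        rain ∧ light = False
        ¬valve ∧ valve = False
          ¬valve = False
      valve ↔ ¬key = True
        ¬key = True
    ¬(((valve → rain) ∨ light)) = True
      (valve → rain) ∨ light = False
        valve → rain = False
Both conjuncts True, so the formula holds.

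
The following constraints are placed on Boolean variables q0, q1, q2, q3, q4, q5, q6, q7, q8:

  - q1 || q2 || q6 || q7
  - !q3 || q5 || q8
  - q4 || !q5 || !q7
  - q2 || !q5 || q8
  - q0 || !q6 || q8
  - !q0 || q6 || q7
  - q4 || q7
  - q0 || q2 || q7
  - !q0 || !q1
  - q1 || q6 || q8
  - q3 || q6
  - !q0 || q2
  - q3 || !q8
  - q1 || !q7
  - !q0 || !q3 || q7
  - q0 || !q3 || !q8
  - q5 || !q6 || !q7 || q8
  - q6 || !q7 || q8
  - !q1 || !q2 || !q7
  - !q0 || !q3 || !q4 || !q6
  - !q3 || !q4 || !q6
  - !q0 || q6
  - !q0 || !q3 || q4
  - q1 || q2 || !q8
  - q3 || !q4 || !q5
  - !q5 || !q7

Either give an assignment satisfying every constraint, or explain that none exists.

q0=F; q1=T; q2=T; q3=T; q4=T; q5=T; q6=F; q7=F; q8=F

Set q0 = False.
Set q1 = True.
Set q2 = True.
  then (!q1 || !q2 || !q7) forces q7 = False.
  then (q4 || q7) forces q4 = True.
Set q3 = True.
  then (q0 || !q3 || !q8) forces q8 = False.
  then (!q3 || !q4 || !q6) forces q6 = False.
  then (!q3 || q5 || q8) forces q5 = True.
All clauses satisfied.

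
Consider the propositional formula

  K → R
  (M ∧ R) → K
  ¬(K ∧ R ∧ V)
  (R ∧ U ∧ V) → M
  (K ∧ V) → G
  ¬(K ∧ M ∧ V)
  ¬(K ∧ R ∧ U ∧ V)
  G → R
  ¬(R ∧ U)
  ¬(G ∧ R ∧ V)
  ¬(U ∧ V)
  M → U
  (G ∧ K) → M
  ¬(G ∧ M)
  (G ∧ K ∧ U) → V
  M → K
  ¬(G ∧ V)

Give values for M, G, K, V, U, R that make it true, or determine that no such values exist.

M: False, G: False, K: True, V: False, U: False, R: True

Try M = True:
  (¬M ∨ U) forces U = True.
  (¬R ∨ ¬U) forces R = False.
  (¬G ∨ R) forces G = False.
  (K ∨ ¬M) forces K = True.
  clause (¬K ∨ R) is falsified — backtrack.
So M = False.
Set G = False.
Set K = True.
  then (G ∨ ¬K ∨ ¬V) forces V = False.
  then (¬K ∨ R) forces R = True.
  then (¬R ∨ ¬U) forces U = False.
All clauses satisfied.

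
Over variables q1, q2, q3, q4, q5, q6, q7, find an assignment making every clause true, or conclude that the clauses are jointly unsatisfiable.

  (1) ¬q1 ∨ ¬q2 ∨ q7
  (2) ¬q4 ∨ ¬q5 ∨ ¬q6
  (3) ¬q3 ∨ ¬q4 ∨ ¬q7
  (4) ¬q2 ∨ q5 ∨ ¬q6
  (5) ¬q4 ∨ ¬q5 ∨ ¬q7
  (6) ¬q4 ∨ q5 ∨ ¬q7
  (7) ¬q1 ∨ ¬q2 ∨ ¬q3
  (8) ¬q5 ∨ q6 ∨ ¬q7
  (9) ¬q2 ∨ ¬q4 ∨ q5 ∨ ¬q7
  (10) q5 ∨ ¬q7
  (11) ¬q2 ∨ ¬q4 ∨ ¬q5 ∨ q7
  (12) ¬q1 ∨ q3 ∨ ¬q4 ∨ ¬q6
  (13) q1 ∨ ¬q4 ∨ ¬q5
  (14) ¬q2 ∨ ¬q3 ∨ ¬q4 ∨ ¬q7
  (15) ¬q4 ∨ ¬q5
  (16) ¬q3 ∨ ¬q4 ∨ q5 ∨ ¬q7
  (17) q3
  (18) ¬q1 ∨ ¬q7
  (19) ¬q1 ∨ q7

q1 = False, q2 = True, q3 = True, q4 = True, q5 = False, q6 = False, q7 = False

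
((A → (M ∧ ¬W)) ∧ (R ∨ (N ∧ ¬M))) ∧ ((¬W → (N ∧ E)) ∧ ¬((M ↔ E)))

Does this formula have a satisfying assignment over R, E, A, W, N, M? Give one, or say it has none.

R = True, E = True, A = False, W = True, N = True, M = False

  (A → (M ∧ ¬W)) ∧ (R ∨ (N ∧ ¬M)) = True
    A → (M ∧ ¬W) = True
      M ∧ ¬W = False
        ¬W = False
    R ∨ (N ∧ ¬M) = True
      N ∧ ¬M = True
        ¬M = True
  (¬W → (N ∧ E)) ∧ ¬((M ↔ E)) = True
    ¬W → (N ∧ E) = True
      ¬W = False
      N ∧ E = True
    ¬((M ↔ E)) = True
      M ↔ E = False
Both conjuncts True, so the formula holds.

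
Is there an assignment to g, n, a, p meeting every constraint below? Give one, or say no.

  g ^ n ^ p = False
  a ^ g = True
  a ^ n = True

g=T, n=T, a=F, p=F

g ^ n ^ p = T ^ T ^ F = False ✓
a ^ g = F ^ T = True ✓
a ^ n = F ^ T = True ✓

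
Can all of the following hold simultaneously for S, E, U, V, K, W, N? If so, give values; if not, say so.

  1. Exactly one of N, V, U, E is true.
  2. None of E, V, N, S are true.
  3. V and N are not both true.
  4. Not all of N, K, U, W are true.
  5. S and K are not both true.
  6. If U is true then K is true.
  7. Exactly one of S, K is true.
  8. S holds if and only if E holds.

S=F, E=F, U=T, V=F, K=T, W=T, N=F

  (1) {N, V, U, E}: 1 true — exactly one ✓
  (2) {E, V, N, S}: 0 true — none ✓
  (3) V=F, N=F — not both ✓
  (4) {N, K, U, W}: 3/4 true — not all ✓
  (5) S=F, K=T — not both ✓
  (6) U=T ⇒ K: T ✓
  (7) {S, K}: 1 true — exactly one ✓
  (8) S=F, E=F — same ✓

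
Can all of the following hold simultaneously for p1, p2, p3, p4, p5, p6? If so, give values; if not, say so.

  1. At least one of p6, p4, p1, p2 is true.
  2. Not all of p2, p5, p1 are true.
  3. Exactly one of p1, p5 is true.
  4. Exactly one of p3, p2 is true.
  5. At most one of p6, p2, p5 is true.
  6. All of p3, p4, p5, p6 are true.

UNSATISFIABLE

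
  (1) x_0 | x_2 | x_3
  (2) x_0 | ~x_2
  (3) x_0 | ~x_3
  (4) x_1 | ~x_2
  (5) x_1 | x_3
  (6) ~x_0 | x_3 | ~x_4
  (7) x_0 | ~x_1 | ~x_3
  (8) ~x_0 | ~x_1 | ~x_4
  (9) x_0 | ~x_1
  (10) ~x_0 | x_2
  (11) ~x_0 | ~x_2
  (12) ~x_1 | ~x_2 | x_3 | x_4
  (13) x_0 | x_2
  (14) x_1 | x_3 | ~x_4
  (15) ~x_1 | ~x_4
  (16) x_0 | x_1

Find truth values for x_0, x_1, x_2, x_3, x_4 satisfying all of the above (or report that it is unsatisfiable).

The formula is unsatisfiable.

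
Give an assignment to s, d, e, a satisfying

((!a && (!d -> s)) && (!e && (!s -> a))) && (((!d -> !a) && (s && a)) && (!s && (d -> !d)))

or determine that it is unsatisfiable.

Case s = True: the conjunct !s is False.
Case s = False: the conjunct s is False.
Both cases fail — unsatisfiable.

The formula is unsatisfiable.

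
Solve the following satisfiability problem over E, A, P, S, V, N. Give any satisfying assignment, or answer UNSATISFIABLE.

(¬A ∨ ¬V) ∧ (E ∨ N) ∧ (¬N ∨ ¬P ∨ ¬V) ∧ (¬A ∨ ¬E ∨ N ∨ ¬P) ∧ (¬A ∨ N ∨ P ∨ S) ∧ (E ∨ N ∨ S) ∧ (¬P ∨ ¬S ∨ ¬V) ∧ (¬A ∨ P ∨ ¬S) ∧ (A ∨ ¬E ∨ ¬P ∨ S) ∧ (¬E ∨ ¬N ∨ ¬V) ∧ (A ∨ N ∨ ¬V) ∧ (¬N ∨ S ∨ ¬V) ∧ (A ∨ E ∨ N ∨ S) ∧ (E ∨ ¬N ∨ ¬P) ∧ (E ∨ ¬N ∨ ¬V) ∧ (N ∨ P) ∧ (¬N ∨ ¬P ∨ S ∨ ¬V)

Set E = True.
Set A = False.
Set P = False.
  then (N ∨ P) forces N = True.
  then (¬E ∨ ¬N ∨ ¬V) forces V = False.
Set S = False.
All clauses satisfied.

E=T, A=F, P=F, S=F, V=F, N=T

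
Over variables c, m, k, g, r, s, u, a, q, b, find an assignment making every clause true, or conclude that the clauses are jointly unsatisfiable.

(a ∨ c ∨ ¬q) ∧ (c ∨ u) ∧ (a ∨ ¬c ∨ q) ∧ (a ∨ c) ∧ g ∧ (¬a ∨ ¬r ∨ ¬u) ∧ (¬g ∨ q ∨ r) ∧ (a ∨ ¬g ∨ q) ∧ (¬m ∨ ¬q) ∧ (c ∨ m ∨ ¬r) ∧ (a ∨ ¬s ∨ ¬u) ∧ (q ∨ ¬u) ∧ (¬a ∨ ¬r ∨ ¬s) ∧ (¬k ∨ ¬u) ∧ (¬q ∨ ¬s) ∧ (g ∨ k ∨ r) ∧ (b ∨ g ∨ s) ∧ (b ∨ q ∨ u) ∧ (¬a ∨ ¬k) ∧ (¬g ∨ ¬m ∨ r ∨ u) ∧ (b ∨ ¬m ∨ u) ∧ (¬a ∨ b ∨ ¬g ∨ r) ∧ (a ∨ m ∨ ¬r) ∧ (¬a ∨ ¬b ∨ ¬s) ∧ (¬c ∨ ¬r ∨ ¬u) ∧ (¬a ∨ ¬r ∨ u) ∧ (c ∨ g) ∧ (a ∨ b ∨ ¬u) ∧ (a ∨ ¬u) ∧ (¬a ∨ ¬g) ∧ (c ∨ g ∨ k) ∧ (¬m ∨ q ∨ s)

c = True, m = False, k = True, g = True, r = False, s = False, u = False, a = False, q = True, b = True

Unit clause (g) forces g = True.
In (¬a ∨ ¬g) only ¬a is left, so a = False.
In (a ∨ c) only c is left, so c = True.
In (a ∨ ¬g ∨ q) only q is left, so q = True.
In (¬m ∨ ¬q) only ¬m is left, so m = False.
In (¬q ∨ ¬s) only ¬s is left, so s = False.
In (a ∨ m ∨ ¬r) only ¬r is left, so r = False.
In (a ∨ ¬u) only ¬u is left, so u = False.
Set k = True.
Set b = True.
All clauses satisfied.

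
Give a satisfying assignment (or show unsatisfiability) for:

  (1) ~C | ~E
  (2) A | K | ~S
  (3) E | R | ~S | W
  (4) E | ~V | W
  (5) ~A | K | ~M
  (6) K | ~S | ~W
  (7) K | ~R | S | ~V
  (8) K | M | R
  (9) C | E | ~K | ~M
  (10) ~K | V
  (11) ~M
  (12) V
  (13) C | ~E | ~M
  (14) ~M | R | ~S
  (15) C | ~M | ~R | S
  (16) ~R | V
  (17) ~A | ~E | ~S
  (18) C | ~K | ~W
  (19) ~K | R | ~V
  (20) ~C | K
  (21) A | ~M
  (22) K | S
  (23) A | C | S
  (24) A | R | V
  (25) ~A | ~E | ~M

K: True, S: False, R: True, A: False, C: True, V: True, W: True, E: False, M: False

Unit clause (~M) forces M = False.
Unit clause (V) forces V = True.
Set K = True.
  then (~K | R | ~V) forces R = True.
Set S = False.
Set A = False.
  then (A | C | S) forces C = True.
  then (~C | ~E) forces E = False.
  then (E | ~V | W) forces W = True.
All clauses satisfied.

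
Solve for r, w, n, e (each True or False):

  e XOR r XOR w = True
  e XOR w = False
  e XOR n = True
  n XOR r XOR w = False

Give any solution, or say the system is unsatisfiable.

r = True, w = False, n = True, e = False

e XOR r XOR w = F XOR T XOR F = True ✓
e XOR w = F XOR F = False ✓
e XOR n = F XOR T = True ✓
n XOR r XOR w = T XOR T XOR F = False ✓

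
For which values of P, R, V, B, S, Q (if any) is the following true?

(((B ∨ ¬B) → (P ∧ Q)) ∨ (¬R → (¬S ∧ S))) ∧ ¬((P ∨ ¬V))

P=F, R=T, V=T, B=T, S=F, Q=F

  ((B ∨ ¬B) → (P ∧ Q)) ∨ (¬R → (¬S ∧ S)) = True
    (B ∨ ¬B) → (P ∧ Q) = False
      B ∨ ¬B = True
        ¬B = False
      P ∧ Q = False
    ¬R → (¬S ∧ S) = True
      ¬R = False
      ¬S ∧ S = False
        ¬S = True
  ¬((P ∨ ¬V)) = True
    P ∨ ¬V = False
      ¬V = False
Both conjuncts True, so the formula holds.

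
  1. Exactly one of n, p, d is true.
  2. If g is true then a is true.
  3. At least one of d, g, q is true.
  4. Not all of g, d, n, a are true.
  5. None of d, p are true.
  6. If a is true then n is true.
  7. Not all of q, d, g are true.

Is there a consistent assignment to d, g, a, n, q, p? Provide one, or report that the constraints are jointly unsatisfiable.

d = False, g = False, a = False, n = True, q = True, p = False

  (1) {n, p, d}: 1 true — exactly one ✓
  (2) g=F ⇒ a: vacuous ✓
  (3) {d, g, q}: 1 true — at least one ✓
  (4) {g, d, n, a}: 1/4 true — not all ✓
  (5) {d, p}: 0 true — none ✓
  (6) a=F ⇒ n: vacuous ✓
  (7) {q, d, g}: 1/3 true — not all ✓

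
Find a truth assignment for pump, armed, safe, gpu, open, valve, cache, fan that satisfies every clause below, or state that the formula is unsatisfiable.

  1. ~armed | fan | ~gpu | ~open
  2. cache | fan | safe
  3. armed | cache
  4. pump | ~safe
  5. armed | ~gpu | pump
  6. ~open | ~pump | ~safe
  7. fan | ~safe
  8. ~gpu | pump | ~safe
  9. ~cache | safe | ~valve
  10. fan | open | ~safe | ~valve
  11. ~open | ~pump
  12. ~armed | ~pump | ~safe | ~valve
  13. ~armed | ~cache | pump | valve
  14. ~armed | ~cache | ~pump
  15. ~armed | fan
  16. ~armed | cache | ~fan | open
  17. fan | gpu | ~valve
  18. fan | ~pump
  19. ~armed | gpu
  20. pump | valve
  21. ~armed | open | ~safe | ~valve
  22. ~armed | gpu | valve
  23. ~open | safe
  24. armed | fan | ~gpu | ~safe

Set pump = True.
  then (~open | ~pump) forces open = False.
  then (fan | ~pump) forces fan = True.
Try armed = True:
  (~armed | ~cache | ~pump) forces cache = False.
  clause (~armed | cache | ~fan | open) is falsified — backtrack.
So armed = False.
  then (armed | cache) forces cache = True.
Set safe = True.
Set gpu = True.
Set valve = False.
All clauses satisfied.

pump=T, armed=F, safe=T, gpu=T, open=F, valve=F, cache=T, fan=T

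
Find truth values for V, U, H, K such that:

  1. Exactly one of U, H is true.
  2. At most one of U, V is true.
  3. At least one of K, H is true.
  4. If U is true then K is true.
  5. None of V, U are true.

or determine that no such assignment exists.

V=F, U=F, H=T, K=F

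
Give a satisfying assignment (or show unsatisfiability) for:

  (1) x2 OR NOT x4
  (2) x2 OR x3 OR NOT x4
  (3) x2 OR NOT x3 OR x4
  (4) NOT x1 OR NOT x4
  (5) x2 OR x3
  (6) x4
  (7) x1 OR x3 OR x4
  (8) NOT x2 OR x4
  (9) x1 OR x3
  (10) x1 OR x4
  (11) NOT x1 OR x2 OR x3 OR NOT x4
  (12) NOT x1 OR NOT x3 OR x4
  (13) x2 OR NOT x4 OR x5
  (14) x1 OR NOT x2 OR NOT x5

x1: False, x2: True, x3: True, x4: True, x5: False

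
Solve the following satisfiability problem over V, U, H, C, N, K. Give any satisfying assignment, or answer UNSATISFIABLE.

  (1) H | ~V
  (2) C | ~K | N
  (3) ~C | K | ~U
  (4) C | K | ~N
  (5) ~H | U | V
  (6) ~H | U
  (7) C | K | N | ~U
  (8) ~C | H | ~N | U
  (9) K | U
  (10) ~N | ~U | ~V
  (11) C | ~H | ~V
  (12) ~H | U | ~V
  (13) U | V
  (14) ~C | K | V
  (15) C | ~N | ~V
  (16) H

V=F, U=T, H=T, C=T, N=F, K=T

Unit clause (H) forces H = True.
In (~H | U) only U is left, so U = True.
Set V = False.
Set C = True.
  then (~C | K | ~U) forces K = True.
Set N = False.
All clauses satisfied.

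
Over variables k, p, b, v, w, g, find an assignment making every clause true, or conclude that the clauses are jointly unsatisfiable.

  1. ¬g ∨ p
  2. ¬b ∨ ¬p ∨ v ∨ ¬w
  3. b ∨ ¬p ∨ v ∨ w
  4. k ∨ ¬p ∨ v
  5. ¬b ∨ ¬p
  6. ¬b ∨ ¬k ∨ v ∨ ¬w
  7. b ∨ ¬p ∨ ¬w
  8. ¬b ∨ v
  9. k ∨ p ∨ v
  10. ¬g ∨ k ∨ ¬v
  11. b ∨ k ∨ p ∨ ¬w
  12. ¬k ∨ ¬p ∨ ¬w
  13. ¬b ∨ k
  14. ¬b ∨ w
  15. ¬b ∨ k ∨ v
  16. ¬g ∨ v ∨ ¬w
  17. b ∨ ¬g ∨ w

k = False, p = True, b = False, v = True, w = False, g = False

Set k = False.
  then (¬b ∨ k) forces b = False.
Set p = True.
  then (k ∨ ¬p ∨ v) forces v = True.
  then (b ∨ ¬p ∨ ¬w) forces w = False.
  then (¬g ∨ k ∨ ¬v) forces g = False.
All clauses satisfied.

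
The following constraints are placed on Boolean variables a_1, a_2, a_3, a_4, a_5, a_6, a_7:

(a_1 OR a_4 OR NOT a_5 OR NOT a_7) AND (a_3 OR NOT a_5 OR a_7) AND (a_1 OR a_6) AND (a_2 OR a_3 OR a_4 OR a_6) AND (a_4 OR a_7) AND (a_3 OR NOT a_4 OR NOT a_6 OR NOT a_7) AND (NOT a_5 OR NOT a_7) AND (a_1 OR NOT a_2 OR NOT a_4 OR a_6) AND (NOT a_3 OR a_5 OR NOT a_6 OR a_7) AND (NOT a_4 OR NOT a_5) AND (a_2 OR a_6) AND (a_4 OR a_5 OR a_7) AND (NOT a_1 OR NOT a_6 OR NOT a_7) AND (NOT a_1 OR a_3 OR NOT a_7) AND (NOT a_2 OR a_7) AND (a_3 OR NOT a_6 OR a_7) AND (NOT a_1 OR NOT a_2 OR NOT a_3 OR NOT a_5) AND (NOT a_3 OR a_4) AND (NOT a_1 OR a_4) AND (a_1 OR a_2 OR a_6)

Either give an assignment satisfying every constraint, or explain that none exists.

Set a_1 = False.
  then (a_1 OR a_6) forces a_6 = True.
Set a_2 = True.
  then (NOT a_2 OR a_7) forces a_7 = True.
  then (NOT a_5 OR NOT a_7) forces a_5 = False.
Set a_3 = False.
  then (a_3 OR NOT a_4 OR NOT a_6 OR NOT a_7) forces a_4 = False.
All clauses satisfied.

a_1 = False, a_2 = True, a_3 = False, a_4 = False, a_5 = False, a_6 = True, a_7 = True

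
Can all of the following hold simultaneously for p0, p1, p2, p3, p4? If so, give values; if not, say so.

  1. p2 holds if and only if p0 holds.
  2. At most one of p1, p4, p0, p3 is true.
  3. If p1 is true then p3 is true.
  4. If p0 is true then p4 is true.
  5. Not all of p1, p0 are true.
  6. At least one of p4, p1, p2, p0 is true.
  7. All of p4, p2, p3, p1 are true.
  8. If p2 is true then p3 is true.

The formula is unsatisfiable.

Case p1 = True:
  (2) with p1=T forces p4 = False.
  Constraint (7) is violated (p4=F) — contradiction.
Case p1 = False:
  Constraint (7) is violated (p1=F) — contradiction.
Both cases fail — unsatisfiable.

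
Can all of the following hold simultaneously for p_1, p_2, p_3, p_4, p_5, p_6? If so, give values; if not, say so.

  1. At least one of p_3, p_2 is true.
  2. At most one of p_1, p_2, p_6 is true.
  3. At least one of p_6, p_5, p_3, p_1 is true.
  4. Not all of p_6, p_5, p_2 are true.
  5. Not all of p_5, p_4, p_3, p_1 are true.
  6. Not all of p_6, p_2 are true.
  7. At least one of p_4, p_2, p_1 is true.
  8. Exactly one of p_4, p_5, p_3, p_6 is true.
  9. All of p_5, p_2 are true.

p_1: False, p_2: True, p_3: False, p_4: False, p_5: True, p_6: False

  (1) {p_3, p_2}: 1 true — at least one ✓
  (2) {p_1, p_2, p_6}: 1 true — at most one ✓
  (3) {p_6, p_5, p_3, p_1}: 1 true — at least one ✓
  (4) {p_6, p_5, p_2}: 2/3 true — not all ✓
  (5) {p_5, p_4, p_3, p_1}: 1/4 true — not all ✓
  (6) {p_6, p_2}: 1/2 true — not all ✓
  (7) {p_4, p_2, p_1}: 1 true — at least one ✓
  (8) {p_4, p_5, p_3, p_6}: 1 true — exactly one ✓
  (9) {p_5, p_2}: all 2 true ✓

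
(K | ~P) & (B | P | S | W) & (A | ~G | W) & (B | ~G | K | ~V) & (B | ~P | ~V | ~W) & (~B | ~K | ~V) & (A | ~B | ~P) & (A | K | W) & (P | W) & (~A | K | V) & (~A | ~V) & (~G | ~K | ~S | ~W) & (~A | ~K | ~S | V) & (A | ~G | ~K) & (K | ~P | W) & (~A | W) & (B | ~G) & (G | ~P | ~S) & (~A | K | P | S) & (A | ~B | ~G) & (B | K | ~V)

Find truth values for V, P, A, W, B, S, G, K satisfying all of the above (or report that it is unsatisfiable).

Set V = False.
Set P = True.
  then (K | ~P) forces K = True.
Set A = True.
  then (~A | ~K | ~S | V) forces S = False.
  then (~A | W) forces W = True.
Set B = True.
Set G = True.
All clauses satisfied.

V: False, P: True, A: True, W: True, B: True, S: False, G: True, K: True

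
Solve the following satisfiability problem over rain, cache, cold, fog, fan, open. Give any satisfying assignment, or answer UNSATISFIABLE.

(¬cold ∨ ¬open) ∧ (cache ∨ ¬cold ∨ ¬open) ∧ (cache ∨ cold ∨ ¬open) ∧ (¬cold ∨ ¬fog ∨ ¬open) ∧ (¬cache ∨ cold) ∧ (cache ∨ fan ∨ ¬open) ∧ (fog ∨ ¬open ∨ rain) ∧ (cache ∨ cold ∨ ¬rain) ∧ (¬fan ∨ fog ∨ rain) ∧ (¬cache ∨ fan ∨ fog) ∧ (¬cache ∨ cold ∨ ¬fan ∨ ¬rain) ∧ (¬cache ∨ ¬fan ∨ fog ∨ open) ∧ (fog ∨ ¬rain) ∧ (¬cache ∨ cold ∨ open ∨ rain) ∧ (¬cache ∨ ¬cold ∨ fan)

rain=T; cache=F; cold=T; fog=T; fan=T; open=F

Set rain = True.
  then (fog ∨ ¬rain) forces fog = True.
Set cache = False.
  then (cache ∨ cold ∨ ¬rain) forces cold = True.
  then (¬cold ∨ ¬open) forces open = False.
Set fan = True.
All clauses satisfied.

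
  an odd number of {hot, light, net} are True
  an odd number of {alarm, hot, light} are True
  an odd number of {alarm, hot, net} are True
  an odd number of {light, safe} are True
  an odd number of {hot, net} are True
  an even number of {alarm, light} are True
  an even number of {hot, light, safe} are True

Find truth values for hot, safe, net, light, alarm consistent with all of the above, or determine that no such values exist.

hot = True, safe = True, net = False, light = False, alarm = False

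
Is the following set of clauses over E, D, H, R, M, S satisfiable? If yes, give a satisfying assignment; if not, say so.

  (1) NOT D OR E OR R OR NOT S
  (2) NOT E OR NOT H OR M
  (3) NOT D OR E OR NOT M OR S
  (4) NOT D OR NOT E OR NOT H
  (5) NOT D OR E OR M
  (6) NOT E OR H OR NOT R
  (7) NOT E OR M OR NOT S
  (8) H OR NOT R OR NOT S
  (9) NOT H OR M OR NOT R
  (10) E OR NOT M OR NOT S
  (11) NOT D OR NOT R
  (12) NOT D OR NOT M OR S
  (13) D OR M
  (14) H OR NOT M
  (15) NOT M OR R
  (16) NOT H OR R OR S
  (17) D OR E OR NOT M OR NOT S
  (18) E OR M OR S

Set E = True.
Set D = False.
  then (D OR M) forces M = True.
  then (H OR NOT M) forces H = True.
  then (NOT M OR R) forces R = True.
Set S = False.
All clauses satisfied.

E=T; D=F; H=T; R=T; M=T; S=F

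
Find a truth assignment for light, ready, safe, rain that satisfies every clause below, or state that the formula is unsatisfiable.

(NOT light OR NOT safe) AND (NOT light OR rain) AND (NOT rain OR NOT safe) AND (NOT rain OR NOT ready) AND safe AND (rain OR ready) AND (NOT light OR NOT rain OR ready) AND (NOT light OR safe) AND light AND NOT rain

Case light = True:
  (NOT light OR NOT safe) forces safe = False.
  Clause (safe) is falsified — contradiction.
Case light = False:
  Clause (light) is falsified — contradiction.
Both cases fail, so the formula is unsatisfiable.

No satisfying assignment exists.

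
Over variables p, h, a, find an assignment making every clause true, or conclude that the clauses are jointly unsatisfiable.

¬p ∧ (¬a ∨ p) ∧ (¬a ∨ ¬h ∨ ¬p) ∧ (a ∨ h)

Unit clause (¬p) forces p = False.
In (¬a ∨ p) only ¬a is left, so a = False.
In (a ∨ h) only h is left, so h = True.
Check each clause:
  (¬p): ¬p holds.
  (¬a ∨ p): ¬a holds.
  (¬a ∨ ¬h ∨ ¬p): ¬a holds.
  (a ∨ h): h holds.
All clauses satisfied.

p = False; h = True; a = False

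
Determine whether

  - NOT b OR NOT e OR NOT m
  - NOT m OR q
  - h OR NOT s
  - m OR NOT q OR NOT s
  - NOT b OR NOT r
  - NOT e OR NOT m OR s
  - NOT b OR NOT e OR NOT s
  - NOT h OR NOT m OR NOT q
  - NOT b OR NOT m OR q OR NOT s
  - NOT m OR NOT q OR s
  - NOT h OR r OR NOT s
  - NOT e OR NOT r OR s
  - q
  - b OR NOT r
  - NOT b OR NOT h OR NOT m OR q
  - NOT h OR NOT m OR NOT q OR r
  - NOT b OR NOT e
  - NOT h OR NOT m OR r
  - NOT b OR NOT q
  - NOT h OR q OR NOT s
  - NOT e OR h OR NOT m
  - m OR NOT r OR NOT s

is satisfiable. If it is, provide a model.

h = False, q = True, s = False, m = False, r = False, e = True, b = False

Unit clause (q) forces q = True.
In (NOT b OR NOT q) only NOT b is left, so b = False.
In (b OR NOT r) only NOT r is left, so r = False.
Set h = False.
  then (h OR NOT s) forces s = False.
  then (NOT m OR NOT q OR s) forces m = False.
Set e = True.
All clauses satisfied.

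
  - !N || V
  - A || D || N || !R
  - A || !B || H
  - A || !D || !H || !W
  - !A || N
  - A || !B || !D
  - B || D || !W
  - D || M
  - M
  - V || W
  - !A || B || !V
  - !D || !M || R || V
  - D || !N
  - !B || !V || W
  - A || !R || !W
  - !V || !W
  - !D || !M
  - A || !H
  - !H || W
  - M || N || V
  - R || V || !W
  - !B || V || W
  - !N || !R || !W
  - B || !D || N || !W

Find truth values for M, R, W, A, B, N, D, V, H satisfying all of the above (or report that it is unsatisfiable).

M = True, R = False, W = False, A = False, B = False, N = False, D = False, V = True, H = False

Unit clause (M) forces M = True.
In (!D || !M) only !D is left, so D = False.
In (D || !N) only !N is left, so N = False.
In (!A || N) only !A is left, so A = False.
In (A || !H) only !H is left, so H = False.
In (A || D || N || !R) only !R is left, so R = False.
In (A || !B || H) only !B is left, so B = False.
In (B || D || !W) only !W is left, so W = False.
In (V || W) only V is left, so V = True.
All clauses satisfied.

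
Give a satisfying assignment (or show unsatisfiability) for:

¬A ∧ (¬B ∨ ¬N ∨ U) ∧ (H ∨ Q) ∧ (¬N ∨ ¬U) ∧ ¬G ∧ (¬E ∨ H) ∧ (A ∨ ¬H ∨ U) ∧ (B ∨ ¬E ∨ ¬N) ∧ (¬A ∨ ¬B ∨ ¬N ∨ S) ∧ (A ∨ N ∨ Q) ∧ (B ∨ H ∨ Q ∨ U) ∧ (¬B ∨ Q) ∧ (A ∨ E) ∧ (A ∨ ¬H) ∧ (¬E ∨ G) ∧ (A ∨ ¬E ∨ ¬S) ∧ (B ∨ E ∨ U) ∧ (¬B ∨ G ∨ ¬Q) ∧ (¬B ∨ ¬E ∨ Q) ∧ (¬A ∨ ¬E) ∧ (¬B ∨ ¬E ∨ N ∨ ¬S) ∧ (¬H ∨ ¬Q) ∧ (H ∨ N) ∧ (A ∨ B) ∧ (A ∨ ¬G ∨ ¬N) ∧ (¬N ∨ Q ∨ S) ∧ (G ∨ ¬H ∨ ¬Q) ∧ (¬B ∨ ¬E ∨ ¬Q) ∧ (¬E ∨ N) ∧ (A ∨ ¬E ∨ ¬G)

The formula is unsatisfiable.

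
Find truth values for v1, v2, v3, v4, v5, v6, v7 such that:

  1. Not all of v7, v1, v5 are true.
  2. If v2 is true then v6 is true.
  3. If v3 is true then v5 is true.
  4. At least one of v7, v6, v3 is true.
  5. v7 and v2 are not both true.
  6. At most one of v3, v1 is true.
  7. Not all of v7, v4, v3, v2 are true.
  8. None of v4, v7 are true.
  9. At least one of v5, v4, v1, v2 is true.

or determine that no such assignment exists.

v1: False; v2: True; v3: False; v4: False; v5: False; v6: True; v7: False

  (1) {v7, v1, v5}: 0/3 true — not all ✓
  (2) v2=T ⇒ v6: T ✓
  (3) v3=F ⇒ v5: vacuous ✓
  (4) {v7, v6, v3}: 1 true — at least one ✓
  (5) v7=F, v2=T — not both ✓
  (6) {v3, v1}: 0 true — at most one ✓
  (7) {v7, v4, v3, v2}: 1/4 true — not all ✓
  (8) {v4, v7}: 0 true — none ✓
  (9) {v5, v4, v1, v2}: 1 true — at least one ✓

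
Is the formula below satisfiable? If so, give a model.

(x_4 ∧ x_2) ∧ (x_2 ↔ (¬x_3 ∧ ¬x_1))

x_1=F, x_2=T, x_3=F, x_4=T

  x_4 ∧ x_2 = True
  x_2 ↔ (¬x_3 ∧ ¬x_1) = True
    ¬x_3 ∧ ¬x_1 = True
      ¬x_3 = True
      ¬x_1 = True
Both conjuncts True, so the formula holds.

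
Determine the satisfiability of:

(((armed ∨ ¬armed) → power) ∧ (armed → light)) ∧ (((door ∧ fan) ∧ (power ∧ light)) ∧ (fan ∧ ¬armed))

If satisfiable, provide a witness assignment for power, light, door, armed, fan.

power=T, light=T, door=T, armed=F, fan=T

  ((armed ∨ ¬armed) → power) ∧ (armed → light) = True
    (armed ∨ ¬armed) → power = True
      armed ∨ ¬armed = True
        ¬armed = True
    armed → light = True
  ((door ∧ fan) ∧ (power ∧ light)) ∧ (fan ∧ ¬armed) = True
    (door ∧ fan) ∧ (power ∧ light) = True
      door ∧ fan = True
      power ∧ light = True
    fan ∧ ¬armed = True
      ¬armed = True
Both conjuncts True, so the formula holds.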